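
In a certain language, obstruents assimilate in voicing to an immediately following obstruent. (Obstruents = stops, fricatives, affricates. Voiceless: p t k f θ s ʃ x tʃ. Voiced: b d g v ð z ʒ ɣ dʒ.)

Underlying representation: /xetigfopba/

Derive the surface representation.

/g/ before /f/ (voiceless) → [k]
/p/ before /b/ (voiced) → [b]

[xetikfobba]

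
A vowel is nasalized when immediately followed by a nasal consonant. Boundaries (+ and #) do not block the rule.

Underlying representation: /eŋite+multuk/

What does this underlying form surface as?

[ẽŋitẽ+multuk]

/e/ before nasal /ŋ/ → [ẽ]
/e/ before nasal /m/ → [ẽ]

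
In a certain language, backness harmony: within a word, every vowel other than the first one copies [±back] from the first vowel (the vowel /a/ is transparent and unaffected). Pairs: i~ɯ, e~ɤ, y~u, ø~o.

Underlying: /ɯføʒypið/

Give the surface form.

[ɯfoʒupɯð]

/ø/ harmonizes with /ɯ/ ([+back]) → [o]
/y/ harmonizes with /ɯ/ ([+back]) → [u]
/i/ harmonizes with /ɯ/ ([+back]) → [ɯ]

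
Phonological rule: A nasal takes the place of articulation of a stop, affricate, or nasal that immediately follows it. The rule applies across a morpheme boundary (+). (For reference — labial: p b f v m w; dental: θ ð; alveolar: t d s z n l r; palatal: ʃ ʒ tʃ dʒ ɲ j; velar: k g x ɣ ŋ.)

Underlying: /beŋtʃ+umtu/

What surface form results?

[beɲtʃ+untu]

/ŋ/ before /tʃ/ (palatal) → [ɲ]
/m/ before /t/ (alveolar) → [n]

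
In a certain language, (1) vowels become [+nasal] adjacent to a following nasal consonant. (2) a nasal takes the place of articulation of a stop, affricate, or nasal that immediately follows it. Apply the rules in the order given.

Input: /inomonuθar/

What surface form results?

[ĩnõmõnuθar]

Rule 1: /i/ before nasal /n/ → [ĩ]
Rule 1: /o/ before nasal /m/ → [õ]
Rule 1: /o/ before nasal /n/ → [õ]
After rule 1: ĩnõmõnuθar
Rule 2: no segment meets the rule's conditions; no change.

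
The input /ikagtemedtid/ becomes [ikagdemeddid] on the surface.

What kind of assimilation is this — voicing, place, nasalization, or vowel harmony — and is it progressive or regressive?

voicing assimilation, progressive

/t/→[d] /t/→[d].
Each target copies a feature from the preceding segment, so the direction is progressive.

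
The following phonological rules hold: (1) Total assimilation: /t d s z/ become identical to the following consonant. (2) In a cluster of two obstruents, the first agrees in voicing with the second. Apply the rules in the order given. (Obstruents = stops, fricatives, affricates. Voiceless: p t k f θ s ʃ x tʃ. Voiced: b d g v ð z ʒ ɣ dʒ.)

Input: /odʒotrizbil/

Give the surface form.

Rule 1: /t/ before /r/ → [r] (total assimilation)
Rule 1: /z/ before /b/ → [b] (total assimilation)
After rule 1: odʒorribbil
Rule 2: no segment meets the rule's conditions; no change.

[odʒorribbil]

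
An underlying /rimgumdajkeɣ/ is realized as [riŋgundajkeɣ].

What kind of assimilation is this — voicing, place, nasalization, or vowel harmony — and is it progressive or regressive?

place assimilation, regressive

/m/→[ŋ] /m/→[n].
Each target copies a feature from the following segment, so the direction is regressive.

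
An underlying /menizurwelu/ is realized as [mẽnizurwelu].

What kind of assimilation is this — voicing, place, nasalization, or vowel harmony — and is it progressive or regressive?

/e/→[ẽ].
Each target copies a feature from the following segment, so the direction is regressive.

nasalization, regressive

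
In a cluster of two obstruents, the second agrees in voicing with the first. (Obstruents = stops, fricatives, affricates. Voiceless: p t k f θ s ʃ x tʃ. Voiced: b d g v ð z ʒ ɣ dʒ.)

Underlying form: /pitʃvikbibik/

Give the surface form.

[pitʃfikpibik]

/v/ after /tʃ/ (voiceless) → [f]
/b/ after /k/ (voiceless) → [p]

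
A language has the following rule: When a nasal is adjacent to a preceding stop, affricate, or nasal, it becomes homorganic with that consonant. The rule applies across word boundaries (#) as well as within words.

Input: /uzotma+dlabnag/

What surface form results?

/m/ after /t/ (alveolar) → [n]
/n/ after /b/ (labial) → [m]

[uzotna+dlabmag]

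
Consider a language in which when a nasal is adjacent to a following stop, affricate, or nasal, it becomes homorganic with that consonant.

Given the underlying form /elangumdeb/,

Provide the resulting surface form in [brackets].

/n/ before /g/ (velar) → [ŋ]
/m/ before /d/ (alveolar) → [n]

[elaŋgundeb]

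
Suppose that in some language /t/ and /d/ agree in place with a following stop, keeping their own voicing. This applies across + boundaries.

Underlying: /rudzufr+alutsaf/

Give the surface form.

no segment meets the rule's conditions; no change.

[rudzufr+alutsaf]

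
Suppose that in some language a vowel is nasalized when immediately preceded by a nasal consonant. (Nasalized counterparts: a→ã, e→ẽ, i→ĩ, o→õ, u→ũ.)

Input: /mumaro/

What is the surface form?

/u/ after nasal /m/ → [ũ]
/a/ after nasal /m/ → [ã]

[mũmãro]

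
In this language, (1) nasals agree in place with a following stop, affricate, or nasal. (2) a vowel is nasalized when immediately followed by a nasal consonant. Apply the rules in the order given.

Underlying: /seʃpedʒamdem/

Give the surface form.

Rule 1: /m/ before /d/ (alveolar) → [n]
After rule 1: seʃpedʒandem
Rule 2: /a/ before nasal /n/ → [ã]
Rule 2: /e/ before nasal /m/ → [ẽ]

[seʃpedʒãndẽm]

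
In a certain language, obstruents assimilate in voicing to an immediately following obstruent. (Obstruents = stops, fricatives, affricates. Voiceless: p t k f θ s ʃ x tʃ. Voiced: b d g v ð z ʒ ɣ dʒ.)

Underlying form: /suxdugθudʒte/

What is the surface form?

[suɣdukθutʃte]

/x/ before /d/ (voiced) → [ɣ]
/g/ before /θ/ (voiceless) → [k]
/dʒ/ before /t/ (voiceless) → [tʃ]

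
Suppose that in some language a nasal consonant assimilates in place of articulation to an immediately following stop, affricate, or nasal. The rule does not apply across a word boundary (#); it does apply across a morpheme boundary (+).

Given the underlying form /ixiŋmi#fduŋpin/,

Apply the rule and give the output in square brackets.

[iximmi#fdumpin]

/ŋ/ before /m/ (labial) → [m]
/ŋ/ before /p/ (labial) → [m]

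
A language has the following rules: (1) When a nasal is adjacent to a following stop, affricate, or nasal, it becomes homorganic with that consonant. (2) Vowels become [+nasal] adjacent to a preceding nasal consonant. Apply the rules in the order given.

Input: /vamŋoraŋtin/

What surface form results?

[vaŋŋõrantin]

Rule 1: /m/ before /ŋ/ (velar) → [ŋ]
Rule 1: /ŋ/ before /t/ (alveolar) → [n]
After rule 1: vaŋŋorantin
Rule 2: /o/ after nasal /ŋ/ → [õ]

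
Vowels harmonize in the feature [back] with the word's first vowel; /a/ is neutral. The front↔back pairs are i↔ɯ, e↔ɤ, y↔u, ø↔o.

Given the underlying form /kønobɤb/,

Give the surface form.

[kønøbeb]

/o/ harmonizes with /ø/ ([-back]) → [ø]
/ɤ/ harmonizes with /ø/ ([-back]) → [e]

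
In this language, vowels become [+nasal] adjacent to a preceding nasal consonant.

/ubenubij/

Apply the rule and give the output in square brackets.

[ubenũbij]

/u/ after nasal /n/ → [ũ]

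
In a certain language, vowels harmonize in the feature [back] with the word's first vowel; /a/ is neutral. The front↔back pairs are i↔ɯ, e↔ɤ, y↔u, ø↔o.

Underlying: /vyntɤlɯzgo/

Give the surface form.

[vyntelizgø]

/ɤ/ harmonizes with /y/ ([-back]) → [e]
/ɯ/ harmonizes with /y/ ([-back]) → [i]
/o/ harmonizes with /y/ ([-back]) → [ø]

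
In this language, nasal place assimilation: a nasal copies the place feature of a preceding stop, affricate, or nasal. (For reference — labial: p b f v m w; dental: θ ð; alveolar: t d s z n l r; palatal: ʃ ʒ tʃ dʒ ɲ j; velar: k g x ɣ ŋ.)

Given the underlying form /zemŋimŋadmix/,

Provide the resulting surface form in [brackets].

[zemmimmadnix]

/ŋ/ after /m/ (labial) → [m]
/ŋ/ after /m/ (labial) → [m]
/m/ after /d/ (alveolar) → [n]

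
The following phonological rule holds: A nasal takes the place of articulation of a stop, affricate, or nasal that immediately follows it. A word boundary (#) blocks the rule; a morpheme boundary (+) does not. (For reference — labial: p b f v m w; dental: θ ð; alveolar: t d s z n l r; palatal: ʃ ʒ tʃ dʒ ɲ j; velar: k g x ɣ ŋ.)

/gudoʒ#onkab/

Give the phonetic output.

[gudoʒ#oŋkab]

/n/ before /k/ (velar) → [ŋ]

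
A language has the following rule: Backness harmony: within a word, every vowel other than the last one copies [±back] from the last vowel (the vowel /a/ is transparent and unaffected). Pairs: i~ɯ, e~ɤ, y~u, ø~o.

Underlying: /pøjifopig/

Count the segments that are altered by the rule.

/o/ harmonizes with /i/ ([-back]) → [ø]
1 segment changes.

1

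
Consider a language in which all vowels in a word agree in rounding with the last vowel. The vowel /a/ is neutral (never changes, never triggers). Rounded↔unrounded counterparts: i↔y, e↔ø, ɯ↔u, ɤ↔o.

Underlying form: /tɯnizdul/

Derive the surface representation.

[tunyzdul]

/ɯ/ harmonizes with /u/ ([+round]) → [u]
/i/ harmonizes with /u/ ([+round]) → [y]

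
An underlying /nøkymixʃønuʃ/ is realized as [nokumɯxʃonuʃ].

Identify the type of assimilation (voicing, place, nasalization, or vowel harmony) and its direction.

/ø/→[o] /y/→[u] /i/→[ɯ] /ø/→[o].
Vowels agree with the last vowel, so the harmony is regressive.

vowel harmony, regressive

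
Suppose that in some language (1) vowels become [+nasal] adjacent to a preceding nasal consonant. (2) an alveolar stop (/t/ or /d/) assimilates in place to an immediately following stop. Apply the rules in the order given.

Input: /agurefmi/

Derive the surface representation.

Rule 1: /i/ after nasal /m/ → [ĩ]
After rule 1: agurefmĩ
Rule 2: no segment meets the rule's conditions; no change.

[agurefmĩ]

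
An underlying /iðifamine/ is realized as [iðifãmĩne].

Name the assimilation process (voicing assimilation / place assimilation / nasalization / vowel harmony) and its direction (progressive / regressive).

/a/→[ã] /i/→[ĩ].
Each target copies a feature from the following segment, so the direction is regressive.

nasalization, regressive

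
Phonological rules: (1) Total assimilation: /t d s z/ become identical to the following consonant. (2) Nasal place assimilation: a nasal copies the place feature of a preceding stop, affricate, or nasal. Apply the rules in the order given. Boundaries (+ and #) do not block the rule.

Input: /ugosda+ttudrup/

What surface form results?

[ugodda+tturrup]

Rule 1: /s/ before /d/ → [d] (total assimilation)
Rule 1: /d/ before /r/ → [r] (total assimilation)
After rule 1: ugodda+tturrup
Rule 2: no segment meets the rule's conditions; no change.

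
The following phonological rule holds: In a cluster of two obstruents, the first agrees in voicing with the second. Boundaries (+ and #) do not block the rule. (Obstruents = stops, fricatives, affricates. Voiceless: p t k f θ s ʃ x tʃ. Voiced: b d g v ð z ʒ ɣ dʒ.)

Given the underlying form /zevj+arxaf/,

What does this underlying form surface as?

no segment meets the rule's conditions; no change.

[zevj+arxaf]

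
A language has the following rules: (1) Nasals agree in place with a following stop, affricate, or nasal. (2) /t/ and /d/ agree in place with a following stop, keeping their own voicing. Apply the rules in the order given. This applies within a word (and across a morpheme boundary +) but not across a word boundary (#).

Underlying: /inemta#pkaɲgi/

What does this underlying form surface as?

[inenta#pkaŋgi]

Rule 1: /m/ before /t/ (alveolar) → [n]
Rule 1: /ɲ/ before /g/ (velar) → [ŋ]
After rule 1: inenta#pkaŋgi
Rule 2: no segment meets the rule's conditions; no change.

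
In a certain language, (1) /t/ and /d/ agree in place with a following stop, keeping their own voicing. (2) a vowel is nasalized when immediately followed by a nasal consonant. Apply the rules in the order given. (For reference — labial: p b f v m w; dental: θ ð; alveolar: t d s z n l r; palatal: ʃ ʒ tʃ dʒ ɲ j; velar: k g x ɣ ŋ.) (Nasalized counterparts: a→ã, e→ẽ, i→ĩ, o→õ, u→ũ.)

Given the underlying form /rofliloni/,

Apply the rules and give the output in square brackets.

[roflilõni]

Rule 1: no segment meets the rule's conditions; no change.
After rule 1: rofliloni
Rule 2: /o/ before nasal /n/ → [õ]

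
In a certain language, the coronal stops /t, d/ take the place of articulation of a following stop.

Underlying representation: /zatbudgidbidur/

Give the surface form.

/t/ before /b/ (labial) → [p]
/d/ before /g/ (velar) → [g]
/d/ before /b/ (labial) → [b]

[zapbuggibbidur]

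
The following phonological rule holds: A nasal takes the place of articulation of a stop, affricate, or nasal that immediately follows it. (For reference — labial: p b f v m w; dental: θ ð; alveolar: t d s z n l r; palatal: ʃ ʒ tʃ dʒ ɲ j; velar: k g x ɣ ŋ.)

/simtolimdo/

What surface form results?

/m/ before /t/ (alveolar) → [n]
/m/ before /d/ (alveolar) → [n]

[sintolindo]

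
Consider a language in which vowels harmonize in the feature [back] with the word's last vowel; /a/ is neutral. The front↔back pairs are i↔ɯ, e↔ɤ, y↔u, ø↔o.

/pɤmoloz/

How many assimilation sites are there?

0

No segment meets the rule's conditions.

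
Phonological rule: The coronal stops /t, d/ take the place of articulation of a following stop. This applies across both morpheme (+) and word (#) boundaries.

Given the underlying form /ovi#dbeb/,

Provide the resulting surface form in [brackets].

/d/ before /b/ (labial) → [b]

[ovi#bbeb]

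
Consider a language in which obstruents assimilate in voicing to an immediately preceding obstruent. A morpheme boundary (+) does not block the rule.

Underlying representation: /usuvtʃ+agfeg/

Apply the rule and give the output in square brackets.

[usuvdʒ+agveg]

/tʃ/ after /v/ (voiced) → [dʒ]
/f/ after /g/ (voiced) → [v]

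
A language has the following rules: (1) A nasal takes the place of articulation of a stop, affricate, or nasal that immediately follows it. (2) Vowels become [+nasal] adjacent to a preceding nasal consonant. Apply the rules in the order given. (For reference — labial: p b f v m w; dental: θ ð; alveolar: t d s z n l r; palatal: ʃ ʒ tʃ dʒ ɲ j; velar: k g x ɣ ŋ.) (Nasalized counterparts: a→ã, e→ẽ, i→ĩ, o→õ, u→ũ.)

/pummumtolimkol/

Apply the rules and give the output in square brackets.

[pummũntoliŋkol]

Rule 1: /m/ before /t/ (alveolar) → [n]
Rule 1: /m/ before /k/ (velar) → [ŋ]
After rule 1: pummuntoliŋkol
Rule 2: /u/ after nasal /m/ → [ũ]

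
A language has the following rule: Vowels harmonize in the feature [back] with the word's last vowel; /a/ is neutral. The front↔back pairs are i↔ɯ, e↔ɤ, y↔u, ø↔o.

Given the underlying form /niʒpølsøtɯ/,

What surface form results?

[nɯʒpolsotɯ]

/i/ harmonizes with /ɯ/ ([+back]) → [ɯ]
/ø/ harmonizes with /ɯ/ ([+back]) → [o]
/ø/ harmonizes with /ɯ/ ([+back]) → [o]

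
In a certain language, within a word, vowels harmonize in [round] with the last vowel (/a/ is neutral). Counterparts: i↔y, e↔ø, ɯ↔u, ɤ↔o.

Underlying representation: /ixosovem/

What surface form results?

[ixɤsɤvem]

/o/ harmonizes with /e/ ([-round]) → [ɤ]
/o/ harmonizes with /e/ ([-round]) → [ɤ]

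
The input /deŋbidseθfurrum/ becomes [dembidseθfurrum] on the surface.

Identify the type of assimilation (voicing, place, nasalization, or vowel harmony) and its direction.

/ŋ/→[m].
Each target copies a feature from the following segment, so the direction is regressive.

place assimilation, regressive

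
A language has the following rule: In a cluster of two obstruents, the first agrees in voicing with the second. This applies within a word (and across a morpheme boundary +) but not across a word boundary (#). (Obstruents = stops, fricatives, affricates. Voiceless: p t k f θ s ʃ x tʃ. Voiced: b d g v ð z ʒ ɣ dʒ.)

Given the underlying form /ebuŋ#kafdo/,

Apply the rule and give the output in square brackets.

/f/ before /d/ (voiced) → [v]

[ebuŋ#kavdo]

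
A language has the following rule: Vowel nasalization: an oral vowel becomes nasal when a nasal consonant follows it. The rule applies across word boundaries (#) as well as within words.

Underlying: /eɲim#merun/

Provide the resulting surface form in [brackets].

[ẽɲĩm#merũn]

/e/ before nasal /ɲ/ → [ẽ]
/i/ before nasal /m/ → [ĩ]
/u/ before nasal /n/ → [ũ]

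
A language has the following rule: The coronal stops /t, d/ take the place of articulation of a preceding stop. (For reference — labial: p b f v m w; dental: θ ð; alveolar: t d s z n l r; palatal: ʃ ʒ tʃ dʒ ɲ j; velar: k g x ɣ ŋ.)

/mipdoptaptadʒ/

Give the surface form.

[mipboppappadʒ]

/d/ after /p/ (labial) → [b]
/t/ after /p/ (labial) → [p]
/t/ after /p/ (labial) → [p]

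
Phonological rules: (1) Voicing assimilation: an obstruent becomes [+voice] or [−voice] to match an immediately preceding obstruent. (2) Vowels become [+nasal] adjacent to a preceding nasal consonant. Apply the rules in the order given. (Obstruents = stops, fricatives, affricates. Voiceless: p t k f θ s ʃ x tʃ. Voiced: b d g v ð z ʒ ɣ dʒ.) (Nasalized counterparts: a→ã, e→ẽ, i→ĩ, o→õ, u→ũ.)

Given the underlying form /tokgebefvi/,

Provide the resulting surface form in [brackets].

[tokkebeffi]

Rule 1: /g/ after /k/ (voiceless) → [k]
Rule 1: /v/ after /f/ (voiceless) → [f]
After rule 1: tokkebeffi
Rule 2: no segment meets the rule's conditions; no change.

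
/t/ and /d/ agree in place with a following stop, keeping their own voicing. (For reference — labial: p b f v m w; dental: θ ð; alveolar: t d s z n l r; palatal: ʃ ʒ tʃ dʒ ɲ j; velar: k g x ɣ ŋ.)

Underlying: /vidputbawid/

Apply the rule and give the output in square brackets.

/d/ before /p/ (labial) → [b]
/t/ before /b/ (labial) → [p]

[vibpupbawid]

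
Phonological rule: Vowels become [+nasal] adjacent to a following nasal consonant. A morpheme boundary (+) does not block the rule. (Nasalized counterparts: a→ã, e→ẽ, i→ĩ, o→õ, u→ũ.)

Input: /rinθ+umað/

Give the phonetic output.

/i/ before nasal /n/ → [ĩ]
/u/ before nasal /m/ → [ũ]

[rĩnθ+ũmað]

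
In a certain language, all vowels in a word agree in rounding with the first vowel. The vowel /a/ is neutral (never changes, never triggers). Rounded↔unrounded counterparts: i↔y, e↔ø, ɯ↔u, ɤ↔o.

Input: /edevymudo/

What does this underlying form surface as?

/y/ harmonizes with /e/ ([-round]) → [i]
/u/ harmonizes with /e/ ([-round]) → [ɯ]
/o/ harmonizes with /e/ ([-round]) → [ɤ]

[edevimɯdɤ]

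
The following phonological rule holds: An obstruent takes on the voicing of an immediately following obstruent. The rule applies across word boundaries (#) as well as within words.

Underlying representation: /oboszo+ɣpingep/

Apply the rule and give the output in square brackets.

/s/ before /z/ (voiced) → [z]
/ɣ/ before /p/ (voiceless) → [x]

[obozzo+xpingep]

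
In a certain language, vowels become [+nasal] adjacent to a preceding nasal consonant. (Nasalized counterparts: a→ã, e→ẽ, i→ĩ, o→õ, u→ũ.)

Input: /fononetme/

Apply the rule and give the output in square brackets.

/o/ after nasal /n/ → [õ]
/e/ after nasal /n/ → [ẽ]
/e/ after nasal /m/ → [ẽ]

[fonõnẽtmẽ]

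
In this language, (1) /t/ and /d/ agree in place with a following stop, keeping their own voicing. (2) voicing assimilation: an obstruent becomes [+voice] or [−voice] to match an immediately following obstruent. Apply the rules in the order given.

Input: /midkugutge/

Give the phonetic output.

Rule 1: /d/ before /k/ (velar) → [g]
Rule 1: /t/ before /g/ (velar) → [k]
After rule 1: migkugukge
Rule 2: /g/ before /k/ (voiceless) → [k]
Rule 2: /k/ before /g/ (voiced) → [g]

[mikkugugge]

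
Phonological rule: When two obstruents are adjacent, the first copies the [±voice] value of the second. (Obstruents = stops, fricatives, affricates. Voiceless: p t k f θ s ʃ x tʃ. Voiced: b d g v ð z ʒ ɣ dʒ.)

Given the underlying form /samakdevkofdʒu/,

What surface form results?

[samagdefkovdʒu]

/k/ before /d/ (voiced) → [g]
/v/ before /k/ (voiceless) → [f]
/f/ before /dʒ/ (voiced) → [v]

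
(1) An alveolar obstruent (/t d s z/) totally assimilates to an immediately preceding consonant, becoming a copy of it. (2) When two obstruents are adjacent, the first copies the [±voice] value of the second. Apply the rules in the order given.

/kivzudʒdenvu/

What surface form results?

[kivvudʒdʒenvu]

Rule 1: /z/ after /v/ → [v] (total assimilation)
Rule 1: /d/ after /dʒ/ → [dʒ] (total assimilation)
After rule 1: kivvudʒdʒenvu
Rule 2: no segment meets the rule's conditions; no change.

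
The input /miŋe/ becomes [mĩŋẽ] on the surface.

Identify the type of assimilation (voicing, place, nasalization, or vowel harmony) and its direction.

/i/→[ĩ] /e/→[ẽ].
Each target copies a feature from the preceding segment, so the direction is progressive.

nasalization, progressive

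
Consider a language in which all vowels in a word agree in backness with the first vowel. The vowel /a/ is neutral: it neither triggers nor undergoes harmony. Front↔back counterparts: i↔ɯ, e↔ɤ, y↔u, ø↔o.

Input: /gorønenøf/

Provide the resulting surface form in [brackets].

[goronɤnof]

/ø/ harmonizes with /o/ ([+back]) → [o]
/e/ harmonizes with /o/ ([+back]) → [ɤ]
/ø/ harmonizes with /o/ ([+back]) → [o]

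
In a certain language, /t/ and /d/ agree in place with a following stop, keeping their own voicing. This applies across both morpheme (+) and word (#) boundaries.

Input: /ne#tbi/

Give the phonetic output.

[ne#pbi]

/t/ before /b/ (labial) → [p]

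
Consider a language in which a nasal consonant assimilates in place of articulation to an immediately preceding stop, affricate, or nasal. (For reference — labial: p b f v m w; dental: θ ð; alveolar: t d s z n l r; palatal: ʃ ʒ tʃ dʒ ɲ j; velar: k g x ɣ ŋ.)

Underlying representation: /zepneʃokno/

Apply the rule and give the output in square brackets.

/n/ after /p/ (labial) → [m]
/n/ after /k/ (velar) → [ŋ]

[zepmeʃokŋo]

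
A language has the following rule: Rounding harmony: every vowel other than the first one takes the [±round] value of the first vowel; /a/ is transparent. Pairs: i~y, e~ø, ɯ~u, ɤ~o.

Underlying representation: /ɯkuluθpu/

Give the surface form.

/u/ harmonizes with /ɯ/ ([-round]) → [ɯ]
/u/ harmonizes with /ɯ/ ([-round]) → [ɯ]
/u/ harmonizes with /ɯ/ ([-round]) → [ɯ]

[ɯkɯlɯθpɯ]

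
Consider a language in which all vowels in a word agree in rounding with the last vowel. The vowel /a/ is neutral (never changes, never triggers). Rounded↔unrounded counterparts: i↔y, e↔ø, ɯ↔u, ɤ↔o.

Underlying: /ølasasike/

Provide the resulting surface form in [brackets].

/ø/ harmonizes with /e/ ([-round]) → [e]

[elasasike]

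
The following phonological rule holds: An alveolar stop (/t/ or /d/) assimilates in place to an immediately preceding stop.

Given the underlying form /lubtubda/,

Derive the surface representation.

[lubpubba]

/t/ after /b/ (labial) → [p]
/d/ after /b/ (labial) → [b]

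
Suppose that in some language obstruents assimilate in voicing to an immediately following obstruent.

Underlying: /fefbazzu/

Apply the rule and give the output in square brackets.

/f/ before /b/ (voiced) → [v]

[fevbazzu]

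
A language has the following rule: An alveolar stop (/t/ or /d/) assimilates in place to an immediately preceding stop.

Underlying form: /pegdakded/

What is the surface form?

[peggakged]

/d/ after /g/ (velar) → [g]
/d/ after /k/ (velar) → [g]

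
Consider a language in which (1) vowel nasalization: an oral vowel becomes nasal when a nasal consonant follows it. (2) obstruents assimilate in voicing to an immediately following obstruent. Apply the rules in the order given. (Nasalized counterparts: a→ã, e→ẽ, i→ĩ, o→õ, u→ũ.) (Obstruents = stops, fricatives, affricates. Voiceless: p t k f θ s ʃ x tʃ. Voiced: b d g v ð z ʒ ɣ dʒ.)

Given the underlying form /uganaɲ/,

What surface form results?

[ugãnãɲ]

Rule 1: /a/ before nasal /n/ → [ã]
Rule 1: /a/ before nasal /ɲ/ → [ã]
After rule 1: ugãnãɲ
Rule 2: no segment meets the rule's conditions; no change.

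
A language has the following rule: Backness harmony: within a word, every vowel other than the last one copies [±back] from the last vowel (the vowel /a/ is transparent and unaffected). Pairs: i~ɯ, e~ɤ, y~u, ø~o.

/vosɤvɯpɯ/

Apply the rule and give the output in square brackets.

no segment meets the rule's conditions; no change.

[vosɤvɯpɯ]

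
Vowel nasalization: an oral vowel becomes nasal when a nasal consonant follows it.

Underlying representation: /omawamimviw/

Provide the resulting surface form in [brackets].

[õmawãmĩmviw]

/o/ before nasal /m/ → [õ]
/a/ before nasal /m/ → [ã]
/i/ before nasal /m/ → [ĩ]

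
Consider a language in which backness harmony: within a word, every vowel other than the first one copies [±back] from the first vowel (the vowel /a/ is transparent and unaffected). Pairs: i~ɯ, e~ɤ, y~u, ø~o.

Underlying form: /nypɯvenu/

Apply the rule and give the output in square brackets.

/ɯ/ harmonizes with /y/ ([-back]) → [i]
/u/ harmonizes with /y/ ([-back]) → [y]

[nypiveny]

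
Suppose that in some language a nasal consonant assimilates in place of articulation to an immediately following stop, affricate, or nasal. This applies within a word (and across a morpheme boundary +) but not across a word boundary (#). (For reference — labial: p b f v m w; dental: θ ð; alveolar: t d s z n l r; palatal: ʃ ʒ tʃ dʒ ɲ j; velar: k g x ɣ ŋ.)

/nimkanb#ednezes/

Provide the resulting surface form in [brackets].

[niŋkamb#ednezes]

/m/ before /k/ (velar) → [ŋ]
/n/ before /b/ (labial) → [m]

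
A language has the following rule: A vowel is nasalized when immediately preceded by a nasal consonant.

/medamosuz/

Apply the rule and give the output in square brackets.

[mẽdamõsuz]

/e/ after nasal /m/ → [ẽ]
/o/ after nasal /m/ → [õ]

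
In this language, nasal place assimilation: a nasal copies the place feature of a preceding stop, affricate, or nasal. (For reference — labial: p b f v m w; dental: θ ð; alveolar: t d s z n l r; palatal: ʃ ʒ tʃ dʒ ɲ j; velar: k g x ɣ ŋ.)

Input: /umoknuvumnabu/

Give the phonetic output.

/n/ after /k/ (velar) → [ŋ]
/n/ after /m/ (labial) → [m]

[umokŋuvummabu]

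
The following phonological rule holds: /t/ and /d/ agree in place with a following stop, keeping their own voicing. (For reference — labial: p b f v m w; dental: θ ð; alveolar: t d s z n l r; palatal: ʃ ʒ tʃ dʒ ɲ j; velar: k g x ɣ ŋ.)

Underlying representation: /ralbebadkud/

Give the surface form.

[ralbebagkud]

/d/ before /k/ (velar) → [g]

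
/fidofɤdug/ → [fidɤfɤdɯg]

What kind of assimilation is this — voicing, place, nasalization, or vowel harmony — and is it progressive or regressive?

/o/→[ɤ] /u/→[ɯ].
Vowels agree with the first vowel, so the harmony is progressive.

vowel harmony, progressive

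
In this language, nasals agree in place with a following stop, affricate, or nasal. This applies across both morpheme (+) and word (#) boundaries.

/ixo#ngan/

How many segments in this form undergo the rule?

/n/ before /g/ (velar) → [ŋ]
1 segment changes.

1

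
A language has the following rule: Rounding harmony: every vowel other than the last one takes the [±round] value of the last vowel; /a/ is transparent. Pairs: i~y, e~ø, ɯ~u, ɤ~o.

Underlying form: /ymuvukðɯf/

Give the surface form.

/y/ harmonizes with /ɯ/ ([-round]) → [i]
/u/ harmonizes with /ɯ/ ([-round]) → [ɯ]
/u/ harmonizes with /ɯ/ ([-round]) → [ɯ]

[imɯvɯkðɯf]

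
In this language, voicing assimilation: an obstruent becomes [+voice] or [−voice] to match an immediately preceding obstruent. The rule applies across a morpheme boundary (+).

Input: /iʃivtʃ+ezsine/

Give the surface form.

[iʃivdʒ+ezzine]

/tʃ/ after /v/ (voiced) → [dʒ]
/s/ after /z/ (voiced) → [z]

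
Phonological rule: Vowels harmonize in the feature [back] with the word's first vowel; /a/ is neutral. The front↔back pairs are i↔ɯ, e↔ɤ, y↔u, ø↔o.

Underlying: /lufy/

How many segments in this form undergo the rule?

1

/y/ harmonizes with /u/ ([+back]) → [u]
1 segment changes.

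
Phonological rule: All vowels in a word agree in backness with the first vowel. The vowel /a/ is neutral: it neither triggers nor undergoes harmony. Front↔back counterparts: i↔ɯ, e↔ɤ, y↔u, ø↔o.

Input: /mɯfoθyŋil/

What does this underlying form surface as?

[mɯfoθuŋɯl]

/y/ harmonizes with /ɯ/ ([+back]) → [u]
/i/ harmonizes with /ɯ/ ([+back]) → [ɯ]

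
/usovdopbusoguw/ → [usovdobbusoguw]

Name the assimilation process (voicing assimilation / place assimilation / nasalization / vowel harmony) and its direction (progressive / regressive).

voicing assimilation, regressive

/p/→[b].
Each target copies a feature from the following segment, so the direction is regressive.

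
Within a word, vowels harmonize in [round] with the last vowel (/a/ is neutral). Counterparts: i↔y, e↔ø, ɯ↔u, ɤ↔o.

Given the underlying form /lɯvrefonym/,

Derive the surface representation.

[luvrøfonym]

/ɯ/ harmonizes with /y/ ([+round]) → [u]
/e/ harmonizes with /y/ ([+round]) → [ø]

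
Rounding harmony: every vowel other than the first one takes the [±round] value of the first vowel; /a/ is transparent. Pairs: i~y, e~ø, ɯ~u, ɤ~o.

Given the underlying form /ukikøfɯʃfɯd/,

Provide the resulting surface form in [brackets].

/i/ harmonizes with /u/ ([+round]) → [y]
/ɯ/ harmonizes with /u/ ([+round]) → [u]
/ɯ/ harmonizes with /u/ ([+round]) → [u]

[ukykøfuʃfud]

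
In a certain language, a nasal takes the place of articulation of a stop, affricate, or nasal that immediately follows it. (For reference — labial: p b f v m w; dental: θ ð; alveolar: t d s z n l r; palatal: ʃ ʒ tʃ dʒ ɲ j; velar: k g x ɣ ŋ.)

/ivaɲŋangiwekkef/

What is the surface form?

[ivaŋŋaŋgiwekkef]

/ɲ/ before /ŋ/ (velar) → [ŋ]
/n/ before /g/ (velar) → [ŋ]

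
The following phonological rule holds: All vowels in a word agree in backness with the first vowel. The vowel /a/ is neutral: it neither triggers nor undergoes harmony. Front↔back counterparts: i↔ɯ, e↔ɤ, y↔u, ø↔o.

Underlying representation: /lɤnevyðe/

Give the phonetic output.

[lɤnɤvuðɤ]

/e/ harmonizes with /ɤ/ ([+back]) → [ɤ]
/y/ harmonizes with /ɤ/ ([+back]) → [u]
/e/ harmonizes with /ɤ/ ([+back]) → [ɤ]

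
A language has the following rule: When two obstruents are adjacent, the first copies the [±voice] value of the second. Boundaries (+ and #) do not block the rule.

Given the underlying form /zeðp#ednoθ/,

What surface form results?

/ð/ before /p/ (voiceless) → [θ]

[zeθp#ednoθ]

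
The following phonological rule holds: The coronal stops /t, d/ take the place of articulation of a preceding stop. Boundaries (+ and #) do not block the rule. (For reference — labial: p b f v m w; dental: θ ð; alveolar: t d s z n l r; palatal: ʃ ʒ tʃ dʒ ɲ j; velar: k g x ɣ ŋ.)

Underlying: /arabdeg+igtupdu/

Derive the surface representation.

/d/ after /b/ (labial) → [b]
/t/ after /g/ (velar) → [k]
/d/ after /p/ (labial) → [b]

[arabbeg+igkupbu]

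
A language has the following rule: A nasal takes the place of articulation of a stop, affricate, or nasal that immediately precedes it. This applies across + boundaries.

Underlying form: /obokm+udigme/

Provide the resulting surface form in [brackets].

[obokŋ+udigŋe]

/m/ after /k/ (velar) → [ŋ]
/m/ after /g/ (velar) → [ŋ]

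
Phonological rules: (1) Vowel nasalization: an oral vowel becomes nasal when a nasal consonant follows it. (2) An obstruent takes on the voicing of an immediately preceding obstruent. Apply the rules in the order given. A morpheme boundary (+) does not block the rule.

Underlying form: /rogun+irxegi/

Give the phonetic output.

Rule 1: /u/ before nasal /n/ → [ũ]
After rule 1: rogũn+irxegi
Rule 2: no segment meets the rule's conditions; no change.

[rogũn+irxegi]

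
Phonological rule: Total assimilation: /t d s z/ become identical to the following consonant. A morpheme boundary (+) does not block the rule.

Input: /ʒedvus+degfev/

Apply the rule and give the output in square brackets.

/d/ before /v/ → [v] (total assimilation)
/s/ before /d/ → [d] (total assimilation)

[ʒevvud+degfev]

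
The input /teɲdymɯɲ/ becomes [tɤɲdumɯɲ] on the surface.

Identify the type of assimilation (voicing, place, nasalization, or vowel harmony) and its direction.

vowel harmony, regressive

/e/→[ɤ] /y/→[u].
Vowels agree with the last vowel, so the harmony is regressive.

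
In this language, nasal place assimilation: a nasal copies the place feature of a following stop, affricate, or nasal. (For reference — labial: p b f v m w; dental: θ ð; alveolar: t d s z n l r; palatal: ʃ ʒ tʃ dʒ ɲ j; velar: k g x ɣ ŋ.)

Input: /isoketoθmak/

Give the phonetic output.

no segment meets the rule's conditions; no change.

[isoketoθmak]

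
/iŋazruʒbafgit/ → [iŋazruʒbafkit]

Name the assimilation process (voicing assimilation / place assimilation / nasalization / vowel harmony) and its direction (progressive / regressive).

voicing assimilation, progressive

/g/→[k].
Each target copies a feature from the preceding segment, so the direction is progressive.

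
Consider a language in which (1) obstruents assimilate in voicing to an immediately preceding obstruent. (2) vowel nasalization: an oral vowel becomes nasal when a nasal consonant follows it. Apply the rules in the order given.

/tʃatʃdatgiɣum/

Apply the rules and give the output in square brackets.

Rule 1: /d/ after /tʃ/ (voiceless) → [t]
Rule 1: /g/ after /t/ (voiceless) → [k]
After rule 1: tʃatʃtatkiɣum
Rule 2: /u/ before nasal /m/ → [ũ]

[tʃatʃtatkiɣũm]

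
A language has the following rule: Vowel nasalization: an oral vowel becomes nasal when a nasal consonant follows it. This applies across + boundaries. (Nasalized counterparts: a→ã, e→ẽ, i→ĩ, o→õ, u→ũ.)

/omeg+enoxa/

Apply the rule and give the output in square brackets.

[õmeg+ẽnoxa]

/o/ before nasal /m/ → [õ]
/e/ before nasal /n/ → [ẽ]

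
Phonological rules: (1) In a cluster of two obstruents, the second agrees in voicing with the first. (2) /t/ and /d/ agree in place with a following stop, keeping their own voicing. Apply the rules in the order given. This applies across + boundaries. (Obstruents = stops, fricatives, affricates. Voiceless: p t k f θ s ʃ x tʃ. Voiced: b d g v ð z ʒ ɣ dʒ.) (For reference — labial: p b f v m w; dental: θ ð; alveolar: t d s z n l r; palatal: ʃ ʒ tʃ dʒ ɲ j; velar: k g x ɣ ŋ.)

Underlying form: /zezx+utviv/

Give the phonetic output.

Rule 1: /x/ after /z/ (voiced) → [ɣ]
Rule 1: /v/ after /t/ (voiceless) → [f]
After rule 1: zezɣ+utfiv
Rule 2: no segment meets the rule's conditions; no change.

[zezɣ+utfiv]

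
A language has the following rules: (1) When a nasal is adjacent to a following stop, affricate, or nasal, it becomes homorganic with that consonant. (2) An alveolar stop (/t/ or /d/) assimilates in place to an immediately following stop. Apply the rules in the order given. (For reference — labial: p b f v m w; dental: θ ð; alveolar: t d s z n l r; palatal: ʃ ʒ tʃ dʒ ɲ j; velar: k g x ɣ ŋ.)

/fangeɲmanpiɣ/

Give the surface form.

[faŋgemmampiɣ]

Rule 1: /n/ before /g/ (velar) → [ŋ]
Rule 1: /ɲ/ before /m/ (labial) → [m]
Rule 1: /n/ before /p/ (labial) → [m]
After rule 1: faŋgemmampiɣ
Rule 2: no segment meets the rule's conditions; no change.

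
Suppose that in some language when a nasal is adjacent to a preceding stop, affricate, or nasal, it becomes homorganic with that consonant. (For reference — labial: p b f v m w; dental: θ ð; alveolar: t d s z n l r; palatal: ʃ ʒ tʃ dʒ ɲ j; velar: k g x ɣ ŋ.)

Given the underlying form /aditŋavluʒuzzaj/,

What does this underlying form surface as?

/ŋ/ after /t/ (alveolar) → [n]

[aditnavluʒuzzaj]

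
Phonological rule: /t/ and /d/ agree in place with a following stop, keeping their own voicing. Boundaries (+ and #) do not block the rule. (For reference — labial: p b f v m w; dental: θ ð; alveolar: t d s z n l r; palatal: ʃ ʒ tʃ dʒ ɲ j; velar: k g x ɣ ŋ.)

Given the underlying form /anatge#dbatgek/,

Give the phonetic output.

/t/ before /g/ (velar) → [k]
/d/ before /b/ (labial) → [b]
/t/ before /g/ (velar) → [k]

[anakge#bbakgek]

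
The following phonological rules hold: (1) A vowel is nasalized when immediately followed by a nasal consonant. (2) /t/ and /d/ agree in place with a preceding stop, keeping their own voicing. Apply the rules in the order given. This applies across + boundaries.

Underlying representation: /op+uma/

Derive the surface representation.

[op+ũma]

Rule 1: /u/ before nasal /m/ → [ũ]
After rule 1: op+ũma
Rule 2: no segment meets the rule's conditions; no change.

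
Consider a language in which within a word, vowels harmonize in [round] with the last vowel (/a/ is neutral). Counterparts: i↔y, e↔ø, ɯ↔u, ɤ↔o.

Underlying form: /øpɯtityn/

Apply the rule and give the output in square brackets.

[øputytyn]

/ɯ/ harmonizes with /y/ ([+round]) → [u]
/i/ harmonizes with /y/ ([+round]) → [y]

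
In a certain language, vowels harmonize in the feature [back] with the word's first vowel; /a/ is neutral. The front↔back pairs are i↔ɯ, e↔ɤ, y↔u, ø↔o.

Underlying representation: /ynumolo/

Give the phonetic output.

/u/ harmonizes with /y/ ([-back]) → [y]
/o/ harmonizes with /y/ ([-back]) → [ø]
/o/ harmonizes with /y/ ([-back]) → [ø]

[ynymølø]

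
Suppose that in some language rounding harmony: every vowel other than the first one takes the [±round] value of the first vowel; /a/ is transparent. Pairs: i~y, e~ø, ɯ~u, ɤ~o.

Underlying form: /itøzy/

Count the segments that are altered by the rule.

2

/ø/ harmonizes with /i/ ([-round]) → [e]
/y/ harmonizes with /i/ ([-round]) → [i]
2 segments change.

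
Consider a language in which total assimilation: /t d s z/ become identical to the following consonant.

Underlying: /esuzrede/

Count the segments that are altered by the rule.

/z/ before /r/ → [r] (total assimilation)
1 segment changes.

1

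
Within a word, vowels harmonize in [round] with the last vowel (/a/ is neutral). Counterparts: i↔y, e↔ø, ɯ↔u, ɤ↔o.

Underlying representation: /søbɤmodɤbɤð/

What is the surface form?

/ø/ harmonizes with /ɤ/ ([-round]) → [e]
/o/ harmonizes with /ɤ/ ([-round]) → [ɤ]

[sebɤmɤdɤbɤð]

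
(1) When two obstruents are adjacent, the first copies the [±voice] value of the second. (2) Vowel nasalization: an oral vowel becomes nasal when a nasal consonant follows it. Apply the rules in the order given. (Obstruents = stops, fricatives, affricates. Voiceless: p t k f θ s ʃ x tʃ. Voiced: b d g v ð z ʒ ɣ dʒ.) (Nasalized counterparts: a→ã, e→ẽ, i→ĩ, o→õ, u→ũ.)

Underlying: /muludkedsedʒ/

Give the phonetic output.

[mulutketsedʒ]

Rule 1: /d/ before /k/ (voiceless) → [t]
Rule 1: /d/ before /s/ (voiceless) → [t]
After rule 1: mulutketsedʒ
Rule 2: no segment meets the rule's conditions; no change.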